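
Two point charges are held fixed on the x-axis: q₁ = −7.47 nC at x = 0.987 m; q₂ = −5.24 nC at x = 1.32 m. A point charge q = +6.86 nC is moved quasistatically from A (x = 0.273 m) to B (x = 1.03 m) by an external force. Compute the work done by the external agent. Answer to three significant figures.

For quasistatic motion the external work equals the change in potential energy: W_ext = qΔV = q(V_B − V_A).
At A: distances to the source charges are 0.714 m, 1.05 m; V_A = Σ kqᵢ/rᵢ = -139 V.
At B: distances to the source charges are 0.0430 m, 0.290 m; V_B = Σ kqᵢ/rᵢ = -1720 V.
ΔV = V_B − V_A = -1590 V.
W_ext = qΔV = (6.86×10⁻⁹ C)(-1590 V) = -1.09×10⁻⁵ J.

-1.09×10⁻⁵ J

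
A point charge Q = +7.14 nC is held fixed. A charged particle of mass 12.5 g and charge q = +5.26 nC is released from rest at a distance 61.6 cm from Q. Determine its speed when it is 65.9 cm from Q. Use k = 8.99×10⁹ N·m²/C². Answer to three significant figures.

2.39×10⁻³ m/s

Only the electrostatic force acts, so mechanical energy is conserved: ½mv² = U₁ − U₂ = kQq(1/r₁ − 1/r₂).
U₁ − U₂ = (8.99×10⁹ N·m²/C²)(7.14×10⁻⁹ C)(5.26×10⁻⁹ C)(1/0.616 − 1/0.659) = 3.58×10⁻⁸ J.
v = √(2·3.58×10⁻⁸/0.0125) = 2.39×10⁻³ m/s.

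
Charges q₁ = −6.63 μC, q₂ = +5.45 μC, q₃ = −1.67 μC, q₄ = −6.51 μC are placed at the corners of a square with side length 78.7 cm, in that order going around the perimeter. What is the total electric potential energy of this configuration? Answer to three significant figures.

-0.0966 J

The work to assemble the configuration equals its total potential energy, U = Σ kqᵢqⱼ/rᵢⱼ over all pairs.
The four side pairs have separation 0.787 m and the two diagonal pairs 1.11 m.
Summing all 6 pair terms gives U = -0.0966 J.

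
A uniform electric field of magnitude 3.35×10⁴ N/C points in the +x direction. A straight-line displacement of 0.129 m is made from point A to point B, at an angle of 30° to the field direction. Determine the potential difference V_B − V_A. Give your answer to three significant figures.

-3740 V

Only the component of displacement along E changes the potential: ΔV = −E·d·cosθ.
ΔV = −(3.35×10⁴ V/m)(0.129 m)cos30° = -3740 V.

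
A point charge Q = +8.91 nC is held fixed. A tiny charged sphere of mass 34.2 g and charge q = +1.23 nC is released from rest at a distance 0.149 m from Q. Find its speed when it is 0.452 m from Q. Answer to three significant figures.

Only the electrostatic force acts, so mechanical energy is conserved: ½mv² = U₁ − U₂ = kQq(1/r₁ − 1/r₂).
U₁ − U₂ = (8.99×10⁹ N·m²/C²)(8.91×10⁻⁹ C)(1.23×10⁻⁹ C)(1/0.149 − 1/0.452) = 4.43×10⁻⁷ J.
v = √(2·4.43×10⁻⁷/0.0342) = 5.09×10⁻³ m/s.

5.09×10⁻³ m/s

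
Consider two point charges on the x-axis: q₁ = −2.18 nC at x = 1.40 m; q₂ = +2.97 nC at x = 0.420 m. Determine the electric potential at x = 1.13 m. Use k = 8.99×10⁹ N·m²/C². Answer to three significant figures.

-35.0 V

Electric potential is a scalar, so the contributions from each charge add algebraically: V = Σ kqᵢ/rᵢ.
Distances from the field point to each charge: r₁ = 0.270 m, r₂ = 0.710 m.
V = k[(-2.18×10⁻⁹)/(0.270) + (2.97×10⁻⁹)/(0.710)] = -35.0 V.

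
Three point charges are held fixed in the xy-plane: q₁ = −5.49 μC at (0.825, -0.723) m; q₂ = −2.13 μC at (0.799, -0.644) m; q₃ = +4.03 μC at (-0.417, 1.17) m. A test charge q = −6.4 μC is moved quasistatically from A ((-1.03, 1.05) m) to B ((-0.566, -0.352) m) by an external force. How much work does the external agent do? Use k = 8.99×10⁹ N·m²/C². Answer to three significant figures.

0.355 J

For quasistatic motion the external work equals the change in potential energy: W_ext = qΔV = q(V_B − V_A).
At A: distances to the source charges are 2.57 m, 2.49 m, 0.625 m; V_A = Σ kqᵢ/rᵢ = 3.11×10⁴ V.
At B: distances to the source charges are 1.44 m, 1.40 m, 1.53 m; V_B = Σ kqᵢ/rᵢ = -2.43×10⁴ V.
ΔV = V_B − V_A = -5.54×10⁴ V.
W_ext = qΔV = (-6.40×10⁻⁶ C)(-5.54×10⁴ V) = 0.355 J.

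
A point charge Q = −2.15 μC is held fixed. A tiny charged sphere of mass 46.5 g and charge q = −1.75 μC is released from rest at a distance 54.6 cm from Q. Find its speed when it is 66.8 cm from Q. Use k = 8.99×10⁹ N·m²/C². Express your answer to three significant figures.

Only the electrostatic force acts, so mechanical energy is conserved: ½mv² = U₁ − U₂ = kQq(1/r₁ − 1/r₂).
U₁ − U₂ = (8.99×10⁹ N·m²/C²)(-2.15×10⁻⁶ C)(-1.75×10⁻⁶ C)(1/0.546 − 1/0.668) = 0.0113 J.
v = √(2·0.0113/0.0465) = 0.698 m/s.

0.698 m/s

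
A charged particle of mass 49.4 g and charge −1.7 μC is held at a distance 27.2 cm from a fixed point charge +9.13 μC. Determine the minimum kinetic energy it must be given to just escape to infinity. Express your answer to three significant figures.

To just escape, total mechanical energy must reach zero at infinity: ½mv²_min + U = 0, so ½mv²_min = −U = |kQq|/r.
|U| = |kQq|/r = (8.99×10⁹ N·m²/C²)(9.13×10⁻⁶)(1.70×10⁻⁶)/(0.272) = 0.513 J.

0.513 J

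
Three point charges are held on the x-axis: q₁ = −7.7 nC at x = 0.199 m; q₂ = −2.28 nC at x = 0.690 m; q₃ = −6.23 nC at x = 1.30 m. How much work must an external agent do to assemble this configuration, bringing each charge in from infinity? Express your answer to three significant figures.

The work to assemble the configuration equals its total potential energy, U = Σ kqᵢqⱼ/rᵢⱼ over all pairs.
Pair separations: r₁₂ = 0.491 m, r₁₃ = 1.10 m, r₂₃ = 0.610 m.
U = (3.21×10⁻⁷) + (3.92×10⁻⁷) + (2.09×10⁻⁷) = 9.22×10⁻⁷ J.

9.22×10⁻⁷ J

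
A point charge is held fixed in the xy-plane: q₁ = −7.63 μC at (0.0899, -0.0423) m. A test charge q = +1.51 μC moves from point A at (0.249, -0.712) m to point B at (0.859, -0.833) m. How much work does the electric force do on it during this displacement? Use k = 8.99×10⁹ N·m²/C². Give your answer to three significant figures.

-0.0566 J

The work done by the electric force is W_field = −ΔU = −q(V_B − V_A) = q(V_A − V_B).
At A: distance to the source charge is 0.688 m; V_A = kq₁/r = -9.97×10⁴ V.
At B: distance to the source charge is 1.10 m; V_B = kq₁/r = -6.22×10⁴ V.
ΔV = V_B − V_A = 3.75×10⁴ V.
W_field = −qΔV = −(1.51×10⁻⁶ C)(3.75×10⁴ V) = -0.0566 J.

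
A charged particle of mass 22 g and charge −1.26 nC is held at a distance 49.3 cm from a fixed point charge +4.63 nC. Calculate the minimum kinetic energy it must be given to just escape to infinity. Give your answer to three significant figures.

1.06×10⁻⁷ J

To just escape, total mechanical energy must reach zero at infinity: ½mv²_min + U = 0, so ½mv²_min = −U = |kQq|/r.
|U| = |kQq|/r = (8.99×10⁹ N·m²/C²)(4.63×10⁻⁹)(1.26×10⁻⁹)/(0.493) = 1.06×10⁻⁷ J.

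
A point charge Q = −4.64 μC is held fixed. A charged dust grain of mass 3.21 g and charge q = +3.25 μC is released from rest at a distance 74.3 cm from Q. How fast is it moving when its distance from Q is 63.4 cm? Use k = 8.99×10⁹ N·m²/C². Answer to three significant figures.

Only the electrostatic force acts, so mechanical energy is conserved: ½mv² = U₁ − U₂ = kQq(1/r₁ − 1/r₂).
U₁ − U₂ = (8.99×10⁹ N·m²/C²)(-4.64×10⁻⁶ C)(3.25×10⁻⁶ C)(1/0.743 − 1/0.634) = 0.0314 J.
v = √(2·0.0314/3.21×10⁻³) = 4.42 m/s.

4.42 m/s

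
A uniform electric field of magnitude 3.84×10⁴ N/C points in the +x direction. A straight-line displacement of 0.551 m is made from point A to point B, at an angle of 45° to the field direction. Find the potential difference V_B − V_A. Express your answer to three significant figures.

-1.50×10⁴ V

Only the component of displacement along E changes the potential: ΔV = −E·d·cosθ.
ΔV = −(3.84×10⁴ V/m)(0.551 m)cos45° = -1.50×10⁴ V.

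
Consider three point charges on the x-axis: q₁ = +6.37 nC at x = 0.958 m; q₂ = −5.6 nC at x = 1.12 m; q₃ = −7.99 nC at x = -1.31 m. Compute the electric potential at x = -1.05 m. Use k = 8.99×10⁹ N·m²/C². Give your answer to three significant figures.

Electric potential is a scalar, so the contributions from each charge add algebraically: V = Σ kqᵢ/rᵢ.
Distances from the field point to each charge: r₁ = 2.01 m, r₂ = 2.17 m, r₃ = 0.260 m.
V = k[(6.37×10⁻⁹)/(2.01) + (-5.60×10⁻⁹)/(2.17) + (-7.99×10⁻⁹)/(0.260)] = -271 V.

-271 V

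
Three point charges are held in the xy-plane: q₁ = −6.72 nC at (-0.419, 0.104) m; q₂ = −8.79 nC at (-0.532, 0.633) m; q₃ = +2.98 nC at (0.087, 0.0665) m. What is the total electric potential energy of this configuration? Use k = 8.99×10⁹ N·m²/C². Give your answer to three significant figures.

3.46×10⁻⁷ J

The assembly work is the sum of pairwise potential energies, U = Σ_{i<j} kqᵢqⱼ/rᵢⱼ.
Pair separations: r₁₂ = 0.541 m, r₁₃ = 0.507 m, r₂₃ = 0.839 m.
U = (9.82×10⁻⁷) + (-3.55×10⁻⁷) + (-2.81×10⁻⁷) = 3.46×10⁻⁷ J.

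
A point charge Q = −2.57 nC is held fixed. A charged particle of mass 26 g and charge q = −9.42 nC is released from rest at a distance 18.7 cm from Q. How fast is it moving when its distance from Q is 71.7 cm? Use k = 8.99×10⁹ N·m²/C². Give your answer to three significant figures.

Only the electrostatic force acts, so mechanical energy is conserved: ½mv² = U₁ − U₂ = kQq(1/r₁ − 1/r₂).
U₁ − U₂ = (8.99×10⁹ N·m²/C²)(-2.57×10⁻⁹ C)(-9.42×10⁻⁹ C)(1/0.187 − 1/0.717) = 8.60×10⁻⁷ J.
v = √(2·8.60×10⁻⁷/0.0260) = 8.14×10⁻³ m/s.

8.14×10⁻³ m/s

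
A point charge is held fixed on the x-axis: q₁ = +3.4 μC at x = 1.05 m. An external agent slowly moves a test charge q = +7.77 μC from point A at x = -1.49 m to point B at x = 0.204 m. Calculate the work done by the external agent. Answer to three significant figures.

0.187 J

For quasistatic motion the external work equals the change in potential energy: W_ext = qΔV = q(V_B − V_A).
At A: distance to the source charge is 2.54 m; V_A = kq₁/r = 1.20×10⁴ V.
At B: distance to the source charge is 0.846 m; V_B = kq₁/r = 3.61×10⁴ V.
ΔV = V_B − V_A = 2.41×10⁴ V.
W_ext = qΔV = (7.77×10⁻⁶ C)(2.41×10⁴ V) = 0.187 J.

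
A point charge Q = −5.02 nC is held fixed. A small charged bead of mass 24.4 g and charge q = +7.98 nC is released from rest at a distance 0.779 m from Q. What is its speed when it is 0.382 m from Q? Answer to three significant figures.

Only the electrostatic force acts, so mechanical energy is conserved: ½mv² = U₁ − U₂ = kQq(1/r₁ − 1/r₂).
U₁ − U₂ = (8.99×10⁹ N·m²/C²)(-5.02×10⁻⁹ C)(7.98×10⁻⁹ C)(1/0.779 − 1/0.382) = 4.80×10⁻⁷ J.
v = √(2·4.80×10⁻⁷/0.0244) = 6.28×10⁻³ m/s.

6.28×10⁻³ m/s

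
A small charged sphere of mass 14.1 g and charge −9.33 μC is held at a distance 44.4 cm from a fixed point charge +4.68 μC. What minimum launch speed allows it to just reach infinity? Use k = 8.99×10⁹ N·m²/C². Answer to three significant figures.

11.2 m/s

To just escape, total mechanical energy must reach zero at infinity: ½mv²_min + U = 0, so ½mv²_min = −U = |kQq|/r.
|U| = |kQq|/r = (8.99×10⁹ N·m²/C²)(4.68×10⁻⁶)(9.33×10⁻⁶)/(0.444) = 0.884 J.
v_min = √(2|U|/m) = √(2·0.884/0.0141) = 11.2 m/s.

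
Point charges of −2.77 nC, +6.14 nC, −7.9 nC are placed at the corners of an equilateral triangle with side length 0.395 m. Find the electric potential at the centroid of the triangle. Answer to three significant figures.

-179 V

Electric potential is a scalar, so the contributions from each charge add algebraically: V = Σ kqᵢ/rᵢ.
The distance from each vertex to the centroid is a/√3 = 0.228 m.
V = k[(-2.77×10⁻⁹)/(0.228) + (6.14×10⁻⁹)/(0.228) + (-7.90×10⁻⁹)/(0.228)] = -179 V.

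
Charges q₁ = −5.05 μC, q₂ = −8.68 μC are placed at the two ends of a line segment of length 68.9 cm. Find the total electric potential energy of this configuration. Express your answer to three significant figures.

The assembly work is the sum of pairwise potential energies, U = Σ_{i<j} kqᵢqⱼ/rᵢⱼ.
The separation is r = 0.689 m.
U = (0.572) = 0.572 J.

0.572 J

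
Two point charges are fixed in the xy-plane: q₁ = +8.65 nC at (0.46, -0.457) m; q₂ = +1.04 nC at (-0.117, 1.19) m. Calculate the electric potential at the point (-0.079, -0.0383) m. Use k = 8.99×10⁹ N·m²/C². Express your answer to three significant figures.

Electric potential is a scalar, so the contributions from each charge add algebraically: V = Σ kqᵢ/rᵢ.
Distances from the field point to each charge: r₁ = 0.683 m, r₂ = 1.23 m.
V = k[(8.65×10⁻⁹)/(0.683) + (1.04×10⁻⁹)/(1.23)] = 122 V.

122 V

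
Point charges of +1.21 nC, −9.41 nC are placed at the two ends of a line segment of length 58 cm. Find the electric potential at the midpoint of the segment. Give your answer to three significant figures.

-254 V

Electric potential is a scalar, so the contributions from each charge add algebraically: V = Σ kqᵢ/rᵢ.
Each charge is 0.290 m from the midpoint.
V = k[(1.21×10⁻⁹)/(0.290) + (-9.41×10⁻⁹)/(0.290)] = -254 V.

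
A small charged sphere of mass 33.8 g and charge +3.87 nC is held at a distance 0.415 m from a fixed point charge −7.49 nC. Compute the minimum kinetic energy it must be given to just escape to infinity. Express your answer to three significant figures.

To just escape, total mechanical energy must reach zero at infinity: ½mv²_min + U = 0, so ½mv²_min = −U = |kQq|/r.
|U| = |kQq|/r = (8.99×10⁹ N·m²/C²)(7.49×10⁻⁹)(3.87×10⁻⁹)/(0.415) = 6.28×10⁻⁷ J.

6.28×10⁻⁷ J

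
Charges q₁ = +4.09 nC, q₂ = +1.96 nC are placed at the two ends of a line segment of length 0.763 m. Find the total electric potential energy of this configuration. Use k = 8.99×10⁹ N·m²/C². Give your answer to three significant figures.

The assembly work is the sum of pairwise potential energies, U = Σ_{i<j} kqᵢqⱼ/rᵢⱼ.
The separation is r = 0.763 m.
U = (9.45×10⁻⁸) = 9.45×10⁻⁸ J.

9.45×10⁻⁸ J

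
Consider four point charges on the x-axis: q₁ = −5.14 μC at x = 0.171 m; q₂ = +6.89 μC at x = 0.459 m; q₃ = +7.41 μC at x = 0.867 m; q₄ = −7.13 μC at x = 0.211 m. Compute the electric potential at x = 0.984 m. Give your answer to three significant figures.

5.48×10⁵ V

Electric potential is a scalar, so the contributions from each charge add algebraically: V = Σ kqᵢ/rᵢ.
Distances from the field point to each charge: r₁ = 0.813 m, r₂ = 0.525 m, r₃ = 0.117 m, r₄ = 0.773 m.
V = k[(-5.14×10⁻⁶)/(0.813) + (6.89×10⁻⁶)/(0.525) + (7.41×10⁻⁶)/(0.117) + (-7.13×10⁻⁶)/(0.773)] = 5.48×10⁵ V.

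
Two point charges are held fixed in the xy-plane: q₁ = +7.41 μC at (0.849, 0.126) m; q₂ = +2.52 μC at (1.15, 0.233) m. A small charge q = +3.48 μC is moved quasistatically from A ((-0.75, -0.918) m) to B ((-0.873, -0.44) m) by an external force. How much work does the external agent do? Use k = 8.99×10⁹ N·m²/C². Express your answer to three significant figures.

7.99×10⁻³ J

For quasistatic motion the external work equals the change in potential energy: W_ext = qΔV = q(V_B − V_A).
At A: distances to the source charges are 1.91 m, 2.22 m; V_A = Σ kqᵢ/rᵢ = 4.51×10⁴ V.
At B: distances to the source charges are 1.81 m, 2.13 m; V_B = Σ kqᵢ/rᵢ = 4.74×10⁴ V.
ΔV = V_B − V_A = 2290 V.
W_ext = qΔV = (3.48×10⁻⁶ C)(2290 V) = 7.99×10⁻³ J.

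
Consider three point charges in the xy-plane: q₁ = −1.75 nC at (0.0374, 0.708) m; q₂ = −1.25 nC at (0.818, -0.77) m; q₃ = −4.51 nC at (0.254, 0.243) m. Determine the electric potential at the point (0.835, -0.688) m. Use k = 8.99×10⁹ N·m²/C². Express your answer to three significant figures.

-181 V

The total potential is the scalar sum of each charge's contribution, V = Σ kqᵢ/rᵢ.
Distances from the field point to each charge: r₁ = 1.61 m, r₂ = 0.0837 m, r₃ = 1.10 m.
V = k[(-1.75×10⁻⁹)/(1.61) + (-1.25×10⁻⁹)/(0.0837) + (-4.51×10⁻⁹)/(1.10)] = -181 V.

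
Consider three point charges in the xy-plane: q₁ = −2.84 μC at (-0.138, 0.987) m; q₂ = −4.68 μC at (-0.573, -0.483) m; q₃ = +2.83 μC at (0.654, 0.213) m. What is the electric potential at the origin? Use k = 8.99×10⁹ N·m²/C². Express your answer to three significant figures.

-4.48×10⁴ V

The total potential is the scalar sum of each charge's contribution, V = Σ kqᵢ/rᵢ.
Distances from the field point to each charge: r₁ = 0.997 m, r₂ = 0.749 m, r₃ = 0.688 m.
V = k[(-2.84×10⁻⁶)/(0.997) + (-4.68×10⁻⁶)/(0.749) + (2.83×10⁻⁶)/(0.688)] = -4.48×10⁴ V.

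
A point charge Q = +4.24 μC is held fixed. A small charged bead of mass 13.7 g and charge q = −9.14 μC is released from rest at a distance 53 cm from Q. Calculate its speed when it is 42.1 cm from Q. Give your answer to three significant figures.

4.98 m/s

Only the electrostatic force acts, so mechanical energy is conserved: ½mv² = U₁ − U₂ = kQq(1/r₁ − 1/r₂).
U₁ − U₂ = (8.99×10⁹ N·m²/C²)(4.24×10⁻⁶ C)(-9.14×10⁻⁶ C)(1/0.530 − 1/0.421) = 0.170 J.
v = √(2·0.170/0.0137) = 4.98 m/s.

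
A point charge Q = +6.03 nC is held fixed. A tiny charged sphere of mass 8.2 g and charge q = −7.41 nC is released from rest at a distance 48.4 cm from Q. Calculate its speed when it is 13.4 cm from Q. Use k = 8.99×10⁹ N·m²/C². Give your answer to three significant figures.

0.0230 m/s

Only the electrostatic force acts, so mechanical energy is conserved: ½mv² = U₁ − U₂ = kQq(1/r₁ − 1/r₂).
U₁ − U₂ = (8.99×10⁹ N·m²/C²)(6.03×10⁻⁹ C)(-7.41×10⁻⁹ C)(1/0.484 − 1/0.134) = 2.17×10⁻⁶ J.
v = √(2·2.17×10⁻⁶/8.20×10⁻³) = 0.0230 m/s.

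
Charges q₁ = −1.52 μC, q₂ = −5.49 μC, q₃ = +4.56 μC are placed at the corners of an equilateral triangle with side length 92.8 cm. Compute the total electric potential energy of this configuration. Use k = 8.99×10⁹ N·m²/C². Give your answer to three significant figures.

-0.229 J

The work to assemble the configuration equals its total potential energy, U = Σ kqᵢqⱼ/rᵢⱼ over all pairs.
All three pair separations equal the side length, 0.928 m.
U = (0.0808) + (-0.0671) + (-0.243) = -0.229 J.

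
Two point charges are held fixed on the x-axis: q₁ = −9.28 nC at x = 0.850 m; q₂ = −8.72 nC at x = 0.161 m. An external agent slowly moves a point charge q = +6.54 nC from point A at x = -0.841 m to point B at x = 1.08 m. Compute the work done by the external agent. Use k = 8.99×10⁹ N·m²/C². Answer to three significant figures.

For quasistatic motion the external work equals the change in potential energy: W_ext = qΔV = q(V_B − V_A).
At A: distances to the source charges are 1.69 m, 1.00 m; V_A = Σ kqᵢ/rᵢ = -128 V.
At B: distances to the source charges are 0.230 m, 0.919 m; V_B = Σ kqᵢ/rᵢ = -448 V.
ΔV = V_B − V_A = -320 V.
W_ext = qΔV = (6.54×10⁻⁹ C)(-320 V) = -2.10×10⁻⁶ J.

-2.10×10⁻⁶ J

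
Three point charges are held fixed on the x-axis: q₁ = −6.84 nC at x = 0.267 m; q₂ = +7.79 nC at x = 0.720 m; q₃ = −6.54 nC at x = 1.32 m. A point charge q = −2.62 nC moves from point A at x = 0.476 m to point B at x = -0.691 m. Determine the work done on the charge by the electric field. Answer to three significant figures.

8.66×10⁻⁸ J

The work done by the electric force is W_field = −ΔU = −q(V_B − V_A) = q(V_A − V_B).
At A: distances to the source charges are 0.209 m, 0.244 m, 0.844 m; V_A = Σ kqᵢ/rᵢ = -76.9 V.
At B: distances to the source charges are 0.958 m, 1.41 m, 2.01 m; V_B = Σ kqᵢ/rᵢ = -43.8 V.
ΔV = V_B − V_A = 33.1 V.
W_field = −qΔV = −(-2.62×10⁻⁹ C)(33.1 V) = 8.66×10⁻⁸ J.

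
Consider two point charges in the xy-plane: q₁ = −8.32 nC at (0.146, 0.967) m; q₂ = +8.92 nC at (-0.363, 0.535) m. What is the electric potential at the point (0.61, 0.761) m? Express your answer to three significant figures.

Electric potential is a scalar, so the contributions from each charge add algebraically: V = Σ kqᵢ/rᵢ.
Distances from the field point to each charge: r₁ = 0.508 m, r₂ = 0.999 m.
V = k[(-8.32×10⁻⁹)/(0.508) + (8.92×10⁻⁹)/(0.999)] = -67.1 V.

-67.1 V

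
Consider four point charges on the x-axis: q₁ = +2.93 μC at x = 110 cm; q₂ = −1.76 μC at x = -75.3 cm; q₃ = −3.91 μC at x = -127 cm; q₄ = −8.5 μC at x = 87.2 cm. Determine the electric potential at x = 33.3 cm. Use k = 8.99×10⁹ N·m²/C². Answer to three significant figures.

Electric potential is a scalar, so the contributions from each charge add algebraically: V = Σ kqᵢ/rᵢ.
Distances from the field point to each charge: r₁ = 0.767 m, r₂ = 1.09 m, r₃ = 1.60 m, r₄ = 0.539 m.
V = k[(2.93×10⁻⁶)/(0.767) + (-1.76×10⁻⁶)/(1.09) + (-3.91×10⁻⁶)/(1.60) + (-8.50×10⁻⁶)/(0.539)] = -1.44×10⁵ V.

-1.44×10⁵ V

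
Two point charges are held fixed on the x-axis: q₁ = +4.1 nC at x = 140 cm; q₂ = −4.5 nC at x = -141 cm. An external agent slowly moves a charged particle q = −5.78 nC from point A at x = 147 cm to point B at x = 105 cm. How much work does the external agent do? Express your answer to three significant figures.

2.45×10⁻⁶ J

For quasistatic motion the external work equals the change in potential energy: W_ext = qΔV = q(V_B − V_A).
At A: distances to the source charges are 0.0700 m, 2.88 m; V_A = Σ kqᵢ/rᵢ = 513 V.
At B: distances to the source charges are 0.350 m, 2.46 m; V_B = Σ kqᵢ/rᵢ = 88.9 V.
ΔV = V_B − V_A = -424 V.
W_ext = qΔV = (-5.78×10⁻⁹ C)(-424 V) = 2.45×10⁻⁶ J.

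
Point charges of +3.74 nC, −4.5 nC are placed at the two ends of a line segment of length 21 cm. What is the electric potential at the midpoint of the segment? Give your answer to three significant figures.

Electric potential is a scalar, so the contributions from each charge add algebraically: V = Σ kqᵢ/rᵢ.
Each charge is 0.105 m from the midpoint.
V = k[(3.74×10⁻⁹)/(0.105) + (-4.50×10⁻⁹)/(0.105)] = -65.1 V.

-65.1 V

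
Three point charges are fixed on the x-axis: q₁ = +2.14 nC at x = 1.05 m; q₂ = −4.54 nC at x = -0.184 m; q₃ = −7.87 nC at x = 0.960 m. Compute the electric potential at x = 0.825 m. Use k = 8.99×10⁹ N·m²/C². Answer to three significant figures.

-479 V

Electric potential is a scalar, so the contributions from each charge add algebraically: V = Σ kqᵢ/rᵢ.
Distances from the field point to each charge: r₁ = 0.225 m, r₂ = 1.01 m, r₃ = 0.135 m.
V = k[(2.14×10⁻⁹)/(0.225) + (-4.54×10⁻⁹)/(1.01) + (-7.87×10⁻⁹)/(0.135)] = -479 V.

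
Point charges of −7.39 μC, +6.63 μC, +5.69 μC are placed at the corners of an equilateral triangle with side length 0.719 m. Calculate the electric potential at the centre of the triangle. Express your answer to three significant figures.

1.07×10⁵ V

Electric potential is a scalar, so the contributions from each charge add algebraically: V = Σ kqᵢ/rᵢ.
The distance from each vertex to the centroid is a/√3 = 0.415 m.
V = k[(-7.39×10⁻⁶)/(0.415) + (6.63×10⁻⁶)/(0.415) + (5.69×10⁻⁶)/(0.415)] = 1.07×10⁵ V.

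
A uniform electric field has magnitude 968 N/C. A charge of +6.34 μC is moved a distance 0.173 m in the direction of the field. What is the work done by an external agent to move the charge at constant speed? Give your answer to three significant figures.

The potential change for a displacement 0.173 m in the direction of the field is ΔV = −Ed = -167 V.
W_ext = qΔV = -1.06×10⁻³ J.

-1.06×10⁻³ J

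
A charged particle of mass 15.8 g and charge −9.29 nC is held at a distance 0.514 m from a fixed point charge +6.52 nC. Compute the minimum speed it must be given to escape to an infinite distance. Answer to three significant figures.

To just escape, total mechanical energy must reach zero at infinity: ½mv²_min + U = 0, so ½mv²_min = −U = |kQq|/r.
|U| = |kQq|/r = (8.99×10⁹ N·m²/C²)(6.52×10⁻⁹)(9.29×10⁻⁹)/(0.514) = 1.06×10⁻⁶ J.
v_min = √(2|U|/m) = √(2·1.06×10⁻⁶/0.0158) = 0.0116 m/s.

0.0116 m/s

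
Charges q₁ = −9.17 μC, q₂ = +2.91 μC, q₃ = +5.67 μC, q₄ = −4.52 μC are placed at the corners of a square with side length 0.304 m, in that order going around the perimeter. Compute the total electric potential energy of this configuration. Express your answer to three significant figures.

-1.20 J

The work to assemble the configuration equals its total potential energy, U = Σ kqᵢqⱼ/rᵢⱼ over all pairs.
The four side pairs have separation 0.304 m and the two diagonal pairs 0.430 m.
Summing all 6 pair terms gives U = -1.20 J.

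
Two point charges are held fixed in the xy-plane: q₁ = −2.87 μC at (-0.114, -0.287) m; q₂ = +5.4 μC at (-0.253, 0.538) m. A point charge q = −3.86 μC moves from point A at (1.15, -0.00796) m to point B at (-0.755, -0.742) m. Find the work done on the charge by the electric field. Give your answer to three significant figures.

The work done by the electric force is W_field = −ΔU = −q(V_B − V_A) = q(V_A − V_B).
At A: distances to the source charges are 1.29 m, 1.51 m; V_A = Σ kqᵢ/rᵢ = 1.23×10⁴ V.
At B: distances to the source charges are 0.786 m, 1.37 m; V_B = Σ kqᵢ/rᵢ = 2490 V.
ΔV = V_B − V_A = -9830 V.
W_field = −qΔV = −(-3.86×10⁻⁶ C)(-9830 V) = -0.0379 J.

-0.0379 J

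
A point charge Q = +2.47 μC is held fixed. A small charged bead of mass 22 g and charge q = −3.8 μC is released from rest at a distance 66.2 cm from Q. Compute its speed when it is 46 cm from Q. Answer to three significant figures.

Only the electrostatic force acts, so mechanical energy is conserved: ½mv² = U₁ − U₂ = kQq(1/r₁ − 1/r₂).
U₁ − U₂ = (8.99×10⁹ N·m²/C²)(2.47×10⁻⁶ C)(-3.80×10⁻⁶ C)(1/0.662 − 1/0.460) = 0.0560 J.
v = √(2·0.0560/0.0220) = 2.26 m/s.

2.26 m/s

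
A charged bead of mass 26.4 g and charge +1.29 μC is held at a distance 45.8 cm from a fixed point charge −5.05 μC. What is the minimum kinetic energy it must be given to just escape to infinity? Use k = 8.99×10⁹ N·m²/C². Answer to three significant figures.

To just escape, total mechanical energy must reach zero at infinity: ½mv²_min + U = 0, so ½mv²_min = −U = |kQq|/r.
|U| = |kQq|/r = (8.99×10⁹ N·m²/C²)(5.05×10⁻⁶)(1.29×10⁻⁶)/(0.458) = 0.128 J.

0.128 J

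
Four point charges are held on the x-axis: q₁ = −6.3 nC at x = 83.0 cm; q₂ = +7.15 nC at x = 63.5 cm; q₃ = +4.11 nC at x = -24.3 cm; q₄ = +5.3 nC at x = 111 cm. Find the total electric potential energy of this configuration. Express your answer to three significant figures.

The work to assemble the configuration equals its total potential energy, U = Σ kqᵢqⱼ/rᵢⱼ over all pairs.
Pair separations: r₁₂ = 0.195 m, r₁₃ = 1.07 m, r₁₄ = 0.280 m, r₂₃ = 0.878 m, r₂₄ = 0.475 m, r₃₄ = 1.35 m.
Summing all 6 pair terms gives U = -2.20×10⁻⁶ J.

-2.20×10⁻⁶ J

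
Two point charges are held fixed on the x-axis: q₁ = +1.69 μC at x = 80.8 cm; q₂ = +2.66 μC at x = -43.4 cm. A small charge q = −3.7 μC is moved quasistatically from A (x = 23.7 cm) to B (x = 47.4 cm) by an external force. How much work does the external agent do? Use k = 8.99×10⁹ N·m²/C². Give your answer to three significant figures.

For quasistatic motion the external work equals the change in potential energy: W_ext = qΔV = q(V_B − V_A).
At A: distances to the source charges are 0.571 m, 0.671 m; V_A = Σ kqᵢ/rᵢ = 6.22×10⁴ V.
At B: distances to the source charges are 0.334 m, 0.908 m; V_B = Σ kqᵢ/rᵢ = 7.18×10⁴ V.
ΔV = V_B − V_A = 9580 V.
W_ext = qΔV = (-3.70×10⁻⁶ C)(9580 V) = -0.0354 J.

-0.0354 J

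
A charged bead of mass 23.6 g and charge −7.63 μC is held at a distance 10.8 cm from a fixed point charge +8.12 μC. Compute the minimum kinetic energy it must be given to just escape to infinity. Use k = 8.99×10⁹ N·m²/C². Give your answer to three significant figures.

5.16 J

To just escape, total mechanical energy must reach zero at infinity: ½mv²_min + U = 0, so ½mv²_min = −U = |kQq|/r.
|U| = |kQq|/r = (8.99×10⁹ N·m²/C²)(8.12×10⁻⁶)(7.63×10⁻⁶)/(0.108) = 5.16 J.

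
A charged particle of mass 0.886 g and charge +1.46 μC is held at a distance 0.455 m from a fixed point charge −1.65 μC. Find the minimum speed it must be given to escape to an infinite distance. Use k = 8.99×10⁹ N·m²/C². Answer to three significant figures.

10.4 m/s

To just escape, total mechanical energy must reach zero at infinity: ½mv²_min + U = 0, so ½mv²_min = −U = |kQq|/r.
|U| = |kQq|/r = (8.99×10⁹ N·m²/C²)(1.65×10⁻⁶)(1.46×10⁻⁶)/(0.455) = 0.0476 J.
v_min = √(2|U|/m) = √(2·0.0476/8.86×10⁻⁴) = 10.4 m/s.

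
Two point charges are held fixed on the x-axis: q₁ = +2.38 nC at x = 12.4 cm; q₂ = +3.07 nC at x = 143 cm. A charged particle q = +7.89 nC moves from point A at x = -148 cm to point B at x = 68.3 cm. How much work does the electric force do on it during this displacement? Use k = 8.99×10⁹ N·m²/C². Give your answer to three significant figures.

The work done by the electric force is W_field = −ΔU = −q(V_B − V_A) = q(V_A − V_B).
At A: distances to the source charges are 1.60 m, 2.91 m; V_A = Σ kqᵢ/rᵢ = 22.8 V.
At B: distances to the source charges are 0.559 m, 0.747 m; V_B = Σ kqᵢ/rᵢ = 75.2 V.
ΔV = V_B − V_A = 52.4 V.
W_field = −qΔV = −(7.89×10⁻⁹ C)(52.4 V) = -4.13×10⁻⁷ J.

-4.13×10⁻⁷ J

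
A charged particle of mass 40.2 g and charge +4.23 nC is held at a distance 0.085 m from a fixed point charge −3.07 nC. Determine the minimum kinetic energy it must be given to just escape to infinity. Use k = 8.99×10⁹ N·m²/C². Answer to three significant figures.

To just escape, total mechanical energy must reach zero at infinity: ½mv²_min + U = 0, so ½mv²_min = −U = |kQq|/r.
|U| = |kQq|/r = (8.99×10⁹ N·m²/C²)(3.07×10⁻⁹)(4.23×10⁻⁹)/(0.0850) = 1.37×10⁻⁶ J.

1.37×10⁻⁶ J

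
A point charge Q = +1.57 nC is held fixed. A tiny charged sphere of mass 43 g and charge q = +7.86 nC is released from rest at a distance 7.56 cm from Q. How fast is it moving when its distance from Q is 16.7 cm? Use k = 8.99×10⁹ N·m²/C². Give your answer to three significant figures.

6.11×10⁻³ m/s

Only the electrostatic force acts, so mechanical energy is conserved: ½mv² = U₁ − U₂ = kQq(1/r₁ − 1/r₂).
U₁ − U₂ = (8.99×10⁹ N·m²/C²)(1.57×10⁻⁹ C)(7.86×10⁻⁹ C)(1/0.0756 − 1/0.167) = 8.03×10⁻⁷ J.
v = √(2·8.03×10⁻⁷/0.0430) = 6.11×10⁻³ m/s.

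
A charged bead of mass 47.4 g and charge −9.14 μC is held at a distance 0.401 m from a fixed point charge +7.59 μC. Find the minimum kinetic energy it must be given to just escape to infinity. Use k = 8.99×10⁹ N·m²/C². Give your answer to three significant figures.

1.56 J

To just escape, total mechanical energy must reach zero at infinity: ½mv²_min + U = 0, so ½mv²_min = −U = |kQq|/r.
|U| = |kQq|/r = (8.99×10⁹ N·m²/C²)(7.59×10⁻⁶)(9.14×10⁻⁶)/(0.401) = 1.56 J.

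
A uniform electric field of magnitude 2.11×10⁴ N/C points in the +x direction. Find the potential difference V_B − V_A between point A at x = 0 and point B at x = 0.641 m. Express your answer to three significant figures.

In a uniform field, potential decreases in the direction of E: V_B − V_A = −E·Δx.
V_B − V_A = −(2.11×10⁴ V/m)(0.641 m) = -1.35×10⁴ V.

-1.35×10⁴ V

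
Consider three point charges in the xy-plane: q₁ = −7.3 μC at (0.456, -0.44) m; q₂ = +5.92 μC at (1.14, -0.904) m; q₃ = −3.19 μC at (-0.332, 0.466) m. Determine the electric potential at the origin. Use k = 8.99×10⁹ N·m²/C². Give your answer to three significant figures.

-1.17×10⁵ V

The total potential is the scalar sum of each charge's contribution, V = Σ kqᵢ/rᵢ.
Distances from the field point to each charge: r₁ = 0.634 m, r₂ = 1.45 m, r₃ = 0.572 m.
V = k[(-7.30×10⁻⁶)/(0.634) + (5.92×10⁻⁶)/(1.45) + (-3.19×10⁻⁶)/(0.572)] = -1.17×10⁵ V.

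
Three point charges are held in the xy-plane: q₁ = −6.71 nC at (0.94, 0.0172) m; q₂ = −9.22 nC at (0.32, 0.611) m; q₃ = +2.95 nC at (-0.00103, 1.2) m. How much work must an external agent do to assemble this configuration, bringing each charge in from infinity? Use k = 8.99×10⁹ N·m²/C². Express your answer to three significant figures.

The work to assemble the configuration equals its total potential energy, U = Σ kqᵢqⱼ/rᵢⱼ over all pairs.
Pair separations: r₁₂ = 0.858 m, r₁₃ = 1.51 m, r₂₃ = 0.671 m.
U = (6.48×10⁻⁷) + (-1.18×10⁻⁷) + (-3.65×10⁻⁷) = 1.66×10⁻⁷ J.

1.66×10⁻⁷ J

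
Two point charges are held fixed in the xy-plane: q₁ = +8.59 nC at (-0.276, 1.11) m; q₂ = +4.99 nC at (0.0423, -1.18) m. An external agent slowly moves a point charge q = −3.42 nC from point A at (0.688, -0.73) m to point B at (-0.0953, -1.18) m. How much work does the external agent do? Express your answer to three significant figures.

-9.08×10⁻⁷ J

For quasistatic motion the external work equals the change in potential energy: W_ext = qΔV = q(V_B − V_A).
At A: distances to the source charges are 2.08 m, 0.787 m; V_A = Σ kqᵢ/rᵢ = 94.2 V.
At B: distances to the source charges are 2.30 m, 0.138 m; V_B = Σ kqᵢ/rᵢ = 360 V.
ΔV = V_B − V_A = 265 V.
W_ext = qΔV = (-3.42×10⁻⁹ C)(265 V) = -9.08×10⁻⁷ J.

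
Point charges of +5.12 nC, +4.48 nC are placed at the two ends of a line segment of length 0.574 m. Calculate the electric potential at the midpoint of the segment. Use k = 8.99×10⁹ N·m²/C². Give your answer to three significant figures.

301 V

Electric potential is a scalar, so the contributions from each charge add algebraically: V = Σ kqᵢ/rᵢ.
Each charge is 0.287 m from the midpoint.
V = k[(5.12×10⁻⁹)/(0.287) + (4.48×10⁻⁹)/(0.287)] = 301 V.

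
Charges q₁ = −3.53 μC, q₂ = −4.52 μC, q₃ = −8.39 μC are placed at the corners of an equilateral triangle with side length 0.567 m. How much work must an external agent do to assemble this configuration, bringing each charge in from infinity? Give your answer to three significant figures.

1.32 J

The assembly work is the sum of pairwise potential energies, U = Σ_{i<j} kqᵢqⱼ/rᵢⱼ.
All three pair separations equal the side length, 0.567 m.
U = (0.253) + (0.470) + (0.601) = 1.32 J.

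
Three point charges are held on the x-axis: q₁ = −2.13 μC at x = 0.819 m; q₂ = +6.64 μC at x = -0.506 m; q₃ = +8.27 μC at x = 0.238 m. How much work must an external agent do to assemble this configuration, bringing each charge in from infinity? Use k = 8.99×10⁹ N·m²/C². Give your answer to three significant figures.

The assembly work is the sum of pairwise potential energies, U = Σ_{i<j} kqᵢqⱼ/rᵢⱼ.
Pair separations: r₁₂ = 1.32 m, r₁₃ = 0.581 m, r₂₃ = 0.744 m.
U = (-0.0960) + (-0.273) + (0.664) = 0.295 J.

0.295 J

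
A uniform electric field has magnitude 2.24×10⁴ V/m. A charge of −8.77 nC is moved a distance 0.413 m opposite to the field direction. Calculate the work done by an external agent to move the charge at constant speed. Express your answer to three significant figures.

-8.11×10⁻⁵ J

The potential change for a displacement 0.413 m opposite to the field direction is ΔV = +Ed = 9250 V.
W_ext = qΔV = -8.11×10⁻⁵ J.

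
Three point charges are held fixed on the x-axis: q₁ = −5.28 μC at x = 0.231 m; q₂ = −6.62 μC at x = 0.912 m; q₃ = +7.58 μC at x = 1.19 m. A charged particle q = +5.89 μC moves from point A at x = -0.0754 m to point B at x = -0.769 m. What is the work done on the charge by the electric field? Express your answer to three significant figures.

The work done by the electric force is W_field = −ΔU = −q(V_B − V_A) = q(V_A − V_B).
At A: distances to the source charges are 0.306 m, 0.987 m, 1.27 m; V_A = Σ kqᵢ/rᵢ = -1.61×10⁵ V.
At B: distances to the source charges are 1.00 m, 1.68 m, 1.96 m; V_B = Σ kqᵢ/rᵢ = -4.81×10⁴ V.
ΔV = V_B − V_A = 1.13×10⁵ V.
W_field = −qΔV = −(5.89×10⁻⁶ C)(1.13×10⁵ V) = -0.667 J.

-0.667 J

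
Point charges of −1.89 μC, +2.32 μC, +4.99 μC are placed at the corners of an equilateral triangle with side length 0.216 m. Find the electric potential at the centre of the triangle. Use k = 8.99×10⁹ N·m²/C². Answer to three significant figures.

Electric potential is a scalar, so the contributions from each charge add algebraically: V = Σ kqᵢ/rᵢ.
The distance from each vertex to the centroid is a/√3 = 0.125 m.
V = k[(-1.89×10⁻⁶)/(0.125) + (2.32×10⁻⁶)/(0.125) + (4.99×10⁻⁶)/(0.125)] = 3.91×10⁵ V.

3.91×10⁵ V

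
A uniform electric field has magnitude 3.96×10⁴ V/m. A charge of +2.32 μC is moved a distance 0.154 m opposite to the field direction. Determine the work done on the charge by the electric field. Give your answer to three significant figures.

-0.0141 J

The potential change for a displacement 0.154 m opposite to the field direction is ΔV = +Ed = 6100 V.
W_field = −qΔV = -0.0141 J.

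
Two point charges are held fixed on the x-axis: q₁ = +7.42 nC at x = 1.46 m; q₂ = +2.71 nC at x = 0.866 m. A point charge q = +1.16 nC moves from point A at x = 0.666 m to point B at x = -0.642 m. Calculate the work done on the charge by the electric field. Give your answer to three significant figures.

The work done by the electric force is W_field = −ΔU = −q(V_B − V_A) = q(V_A − V_B).
At A: distances to the source charges are 0.794 m, 0.200 m; V_A = Σ kqᵢ/rᵢ = 206 V.
At B: distances to the source charges are 2.10 m, 1.51 m; V_B = Σ kqᵢ/rᵢ = 47.9 V.
ΔV = V_B − V_A = -158 V.
W_field = −qΔV = −(1.16×10⁻⁹ C)(-158 V) = 1.83×10⁻⁷ J.

1.83×10⁻⁷ J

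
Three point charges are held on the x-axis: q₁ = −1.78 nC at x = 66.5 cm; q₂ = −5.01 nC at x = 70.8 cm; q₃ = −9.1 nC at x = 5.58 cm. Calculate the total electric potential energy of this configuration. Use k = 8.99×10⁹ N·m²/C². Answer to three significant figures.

2.73×10⁻⁶ J

The work to assemble the configuration equals its total potential energy, U = Σ kqᵢqⱼ/rᵢⱼ over all pairs.
Pair separations: r₁₂ = 0.0430 m, r₁₃ = 0.609 m, r₂₃ = 0.652 m.
U = (1.86×10⁻⁶) + (2.39×10⁻⁷) + (6.28×10⁻⁷) = 2.73×10⁻⁶ J.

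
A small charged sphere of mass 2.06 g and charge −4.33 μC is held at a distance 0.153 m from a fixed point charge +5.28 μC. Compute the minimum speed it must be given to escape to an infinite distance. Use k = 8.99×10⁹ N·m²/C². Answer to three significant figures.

36.1 m/s

To just escape, total mechanical energy must reach zero at infinity: ½mv²_min + U = 0, so ½mv²_min = −U = |kQq|/r.
|U| = |kQq|/r = (8.99×10⁹ N·m²/C²)(5.28×10⁻⁶)(4.33×10⁻⁶)/(0.153) = 1.34 J.
v_min = √(2|U|/m) = √(2·1.34/2.06×10⁻³) = 36.1 m/s.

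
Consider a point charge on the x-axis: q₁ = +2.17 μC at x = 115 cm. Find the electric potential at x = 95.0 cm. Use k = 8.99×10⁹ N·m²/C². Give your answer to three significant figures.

The total potential is the scalar sum of each charge's contribution, V = Σ kqᵢ/rᵢ.
V = k[(2.17×10⁻⁶)/(0.200)] = 9.75×10⁴ V.

9.75×10⁴ V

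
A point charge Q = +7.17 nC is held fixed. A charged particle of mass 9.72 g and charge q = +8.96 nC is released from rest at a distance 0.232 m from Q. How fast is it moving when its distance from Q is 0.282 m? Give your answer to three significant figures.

9.53×10⁻³ m/s

Only the electrostatic force acts, so mechanical energy is conserved: ½mv² = U₁ − U₂ = kQq(1/r₁ − 1/r₂).
U₁ − U₂ = (8.99×10⁹ N·m²/C²)(7.17×10⁻⁹ C)(8.96×10⁻⁹ C)(1/0.232 − 1/0.282) = 4.41×10⁻⁷ J.
v = √(2·4.41×10⁻⁷/9.72×10⁻³) = 9.53×10⁻³ m/s.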